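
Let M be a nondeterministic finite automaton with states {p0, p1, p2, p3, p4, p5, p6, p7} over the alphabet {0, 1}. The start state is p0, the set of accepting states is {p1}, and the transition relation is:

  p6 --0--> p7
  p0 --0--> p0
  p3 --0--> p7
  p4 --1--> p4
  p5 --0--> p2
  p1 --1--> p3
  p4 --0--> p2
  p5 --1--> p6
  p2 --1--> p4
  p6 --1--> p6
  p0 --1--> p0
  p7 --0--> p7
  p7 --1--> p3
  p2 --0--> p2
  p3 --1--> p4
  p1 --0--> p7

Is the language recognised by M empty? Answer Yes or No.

The states reachable from the start state are {p0}.
None of the accepting states {p1} is reachable, so no string is accepted and L(M) = ∅.

Yes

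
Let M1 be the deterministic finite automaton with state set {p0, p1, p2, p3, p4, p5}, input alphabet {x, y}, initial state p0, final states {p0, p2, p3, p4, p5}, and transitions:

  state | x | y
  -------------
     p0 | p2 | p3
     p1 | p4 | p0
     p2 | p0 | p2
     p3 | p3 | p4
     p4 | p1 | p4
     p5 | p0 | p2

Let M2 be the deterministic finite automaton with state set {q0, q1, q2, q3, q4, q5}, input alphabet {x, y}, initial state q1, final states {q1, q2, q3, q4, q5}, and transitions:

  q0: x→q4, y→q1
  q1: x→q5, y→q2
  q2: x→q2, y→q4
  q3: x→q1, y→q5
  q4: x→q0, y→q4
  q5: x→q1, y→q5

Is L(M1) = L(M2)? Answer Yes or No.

Exploring the product automaton M1 × M2 from the start pair (p0, q1), following both machines on each input symbol, reaches 5 state pairs: (p0, q1), (p2, q5), (p3, q2), (p4, q4), (p1, q0).
M1 accepts in {p0, p2, p3, p4, p5} and M2 accepts in {q1, q2, q3, q4, q5}. In every reachable pair the two components are either both accepting — (p0, q1), (p2, q5), (p3, q2), (p4, q4) — or both non-accepting, so no string is accepted by exactly one of the machines: L(M1) \ L(M2) and L(M2) \ L(M1) are both empty.
Hence every string is accepted by M1 iff it is accepted by M2, and the two languages coincide.

Yes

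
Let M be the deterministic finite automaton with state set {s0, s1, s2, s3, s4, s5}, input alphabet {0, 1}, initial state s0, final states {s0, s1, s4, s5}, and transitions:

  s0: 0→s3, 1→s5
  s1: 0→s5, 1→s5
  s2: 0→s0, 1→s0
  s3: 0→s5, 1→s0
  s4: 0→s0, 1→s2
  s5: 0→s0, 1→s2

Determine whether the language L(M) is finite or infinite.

infinite

State s0 is reachable from the start and can reach an accepting state, and it lies on the cycle s0 → s3 → s0.
Traversing that cycle any number of times yields accepted strings of unbounded length, so the language is infinite.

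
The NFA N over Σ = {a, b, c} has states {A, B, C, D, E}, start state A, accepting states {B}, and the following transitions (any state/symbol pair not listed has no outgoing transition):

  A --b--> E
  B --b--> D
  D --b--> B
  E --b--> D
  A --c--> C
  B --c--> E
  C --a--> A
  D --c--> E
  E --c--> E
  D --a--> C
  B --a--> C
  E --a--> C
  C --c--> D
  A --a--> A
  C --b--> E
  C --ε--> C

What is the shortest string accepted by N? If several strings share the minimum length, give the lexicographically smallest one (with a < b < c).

A breadth-first search from A reaches an accepting state first via the path A → E → D → B on input bbb.
No string of length < 3 is accepted (BFS exhausts all shorter strings without reaching an accepting state), and bbb is the lexicographically least accepting string of length 3.

bbb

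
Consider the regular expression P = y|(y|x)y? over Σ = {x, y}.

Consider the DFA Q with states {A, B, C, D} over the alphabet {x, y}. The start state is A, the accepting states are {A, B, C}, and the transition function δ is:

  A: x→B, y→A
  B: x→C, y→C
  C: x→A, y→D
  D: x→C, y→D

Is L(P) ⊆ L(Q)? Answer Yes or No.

Yes

Converting the expression P to a DFA (subset construction, then merging equivalent states) gives the minimal DFA with states {p0, p1, p2, p3}, start state p0, accepting states {p1, p3} and transitions p0: x→p1, y→p1; p1: x→p2, y→p3; p2: x→p2, y→p2; p3: x→p2, y→p2.
Exploring the product automaton P × Q from the start pair (p0, A), following both machines on each input symbol, reaches 9 state pairs: (p0, A), (p1, B), (p1, A), (p2, C), (p3, C), (p2, B), (p3, A), (p2, A), (p2, D).
P accepts in {p1, p3} and Q accepts in {A, B, C}. The reachable pairs whose P-component is accepting are (p1, B), (p1, A), (p3, C), (p3, A); in each of them the Q-component is accepting too, so the product for L(P) \ L(Q) (P-component accepting, Q-component rejecting) has no reachable accepting pair and the difference is empty.
Hence every string in L(P) is also in L(Q).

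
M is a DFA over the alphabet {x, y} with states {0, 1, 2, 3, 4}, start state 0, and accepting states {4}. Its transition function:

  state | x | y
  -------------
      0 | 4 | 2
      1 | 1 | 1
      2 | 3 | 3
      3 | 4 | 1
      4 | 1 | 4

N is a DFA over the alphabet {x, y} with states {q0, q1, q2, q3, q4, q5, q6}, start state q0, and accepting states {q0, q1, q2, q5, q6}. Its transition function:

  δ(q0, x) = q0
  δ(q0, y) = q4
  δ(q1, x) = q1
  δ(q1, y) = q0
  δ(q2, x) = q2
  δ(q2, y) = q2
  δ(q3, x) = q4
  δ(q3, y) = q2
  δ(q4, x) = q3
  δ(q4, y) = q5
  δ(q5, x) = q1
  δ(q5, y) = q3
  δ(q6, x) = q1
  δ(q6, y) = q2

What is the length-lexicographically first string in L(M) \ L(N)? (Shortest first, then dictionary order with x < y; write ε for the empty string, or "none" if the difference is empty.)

xy

The string xy is accepted by M but not by N.
No shorter string lies in the difference, and xy is the lexicographically first length-2 string in L(M) \ L(N).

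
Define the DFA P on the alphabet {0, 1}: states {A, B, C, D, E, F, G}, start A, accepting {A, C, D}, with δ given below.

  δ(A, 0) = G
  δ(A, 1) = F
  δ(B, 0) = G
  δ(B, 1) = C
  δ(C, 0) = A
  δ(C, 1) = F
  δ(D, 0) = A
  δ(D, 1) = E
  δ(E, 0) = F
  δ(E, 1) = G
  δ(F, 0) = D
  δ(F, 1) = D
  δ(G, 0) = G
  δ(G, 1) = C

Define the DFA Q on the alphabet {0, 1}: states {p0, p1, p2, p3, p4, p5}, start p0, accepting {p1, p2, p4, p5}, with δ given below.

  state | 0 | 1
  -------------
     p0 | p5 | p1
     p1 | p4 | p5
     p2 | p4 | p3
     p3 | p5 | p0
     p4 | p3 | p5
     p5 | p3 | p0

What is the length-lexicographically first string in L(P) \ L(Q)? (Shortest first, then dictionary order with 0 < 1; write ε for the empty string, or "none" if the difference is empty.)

ε

The empty string ε is accepted by P but not by Q.
Since ε is the unique shortest string, it is the required witness.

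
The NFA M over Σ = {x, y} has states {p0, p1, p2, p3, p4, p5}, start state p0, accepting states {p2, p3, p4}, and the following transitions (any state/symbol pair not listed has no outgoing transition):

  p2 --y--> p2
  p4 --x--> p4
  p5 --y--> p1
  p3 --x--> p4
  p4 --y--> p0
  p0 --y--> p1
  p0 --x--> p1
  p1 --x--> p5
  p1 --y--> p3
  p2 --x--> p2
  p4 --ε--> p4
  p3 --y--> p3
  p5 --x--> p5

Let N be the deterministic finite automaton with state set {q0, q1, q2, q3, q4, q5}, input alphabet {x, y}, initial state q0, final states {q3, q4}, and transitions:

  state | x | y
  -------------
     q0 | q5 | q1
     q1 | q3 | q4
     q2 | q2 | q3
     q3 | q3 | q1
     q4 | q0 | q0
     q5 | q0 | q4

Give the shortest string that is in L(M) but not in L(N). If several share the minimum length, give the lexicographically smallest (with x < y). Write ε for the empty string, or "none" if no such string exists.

The string xyx is accepted by M but not by N.
No shorter string lies in the difference, and xyx is the lexicographically first length-3 string in L(M) \ L(N).

xyx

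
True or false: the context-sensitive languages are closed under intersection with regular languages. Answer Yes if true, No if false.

Yes

Every regular language is context-sensitive, and context-sensitive languages are closed under intersection (an LBA runs the DFA check and then the LBA for L on the same linear tape).
So the context-sensitive languages are closed under intersection with a regular language.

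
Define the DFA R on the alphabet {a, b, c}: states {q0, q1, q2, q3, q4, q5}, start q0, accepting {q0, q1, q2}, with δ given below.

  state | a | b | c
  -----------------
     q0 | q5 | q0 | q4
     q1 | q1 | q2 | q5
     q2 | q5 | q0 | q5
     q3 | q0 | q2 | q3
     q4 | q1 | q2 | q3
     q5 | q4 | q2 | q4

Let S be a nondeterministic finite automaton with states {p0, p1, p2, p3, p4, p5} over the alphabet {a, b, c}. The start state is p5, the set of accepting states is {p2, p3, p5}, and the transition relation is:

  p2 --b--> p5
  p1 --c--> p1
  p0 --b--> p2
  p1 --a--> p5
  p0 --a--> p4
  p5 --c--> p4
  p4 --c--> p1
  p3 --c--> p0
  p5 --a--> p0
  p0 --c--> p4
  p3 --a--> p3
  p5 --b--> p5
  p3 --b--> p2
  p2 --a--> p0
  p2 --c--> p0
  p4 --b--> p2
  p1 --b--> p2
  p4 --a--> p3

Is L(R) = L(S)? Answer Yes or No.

Yes

Exploring the product automaton R × S from the start pair (q0, p5), following both machines on each input symbol, reaches 6 state pairs: (q0, p5), (q5, p0), (q4, p4), (q2, p2), (q1, p3), (q3, p1).
R accepts in {q0, q1, q2} and S accepts in {p2, p3, p5}. In every reachable pair the two components are either both accepting — (q0, p5), (q2, p2), (q1, p3) — or both non-accepting, so no string is accepted by exactly one of the machines: L(R) \ L(S) and L(S) \ L(R) are both empty.
Hence every string is accepted by R iff it is accepted by S, and the two languages coincide.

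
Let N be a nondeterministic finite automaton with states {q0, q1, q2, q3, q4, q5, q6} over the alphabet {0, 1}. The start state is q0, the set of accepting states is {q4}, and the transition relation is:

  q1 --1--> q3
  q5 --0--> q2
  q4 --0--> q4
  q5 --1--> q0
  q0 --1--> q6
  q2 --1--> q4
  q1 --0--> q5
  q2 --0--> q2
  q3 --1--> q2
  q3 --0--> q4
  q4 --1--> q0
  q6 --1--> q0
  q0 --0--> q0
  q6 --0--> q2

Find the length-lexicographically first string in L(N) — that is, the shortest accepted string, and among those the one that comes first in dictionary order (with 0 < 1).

A breadth-first search from q0 reaches an accepting state first via the path q0 → q6 → q2 → q4 on input 101.
No string of length < 3 is accepted (BFS exhausts all shorter strings without reaching an accepting state), and 101 is the lexicographically least accepting string of length 3.

101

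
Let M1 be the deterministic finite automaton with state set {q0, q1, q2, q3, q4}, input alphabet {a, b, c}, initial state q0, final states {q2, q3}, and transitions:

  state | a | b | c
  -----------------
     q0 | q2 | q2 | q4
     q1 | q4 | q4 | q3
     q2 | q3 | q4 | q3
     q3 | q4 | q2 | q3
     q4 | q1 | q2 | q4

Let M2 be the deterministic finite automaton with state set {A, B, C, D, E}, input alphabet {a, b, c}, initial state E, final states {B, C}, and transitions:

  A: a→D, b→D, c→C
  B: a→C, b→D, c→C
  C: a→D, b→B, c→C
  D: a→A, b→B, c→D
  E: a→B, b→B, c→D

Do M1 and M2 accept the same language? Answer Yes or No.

Exploring the product automaton M1 × M2 from the start pair (q0, E), following both machines on each input symbol, reaches 5 state pairs: (q0, E), (q2, B), (q4, D), (q3, C), (q1, A).
M1 accepts in {q2, q3} and M2 accepts in {B, C}. In every reachable pair the two components are either both accepting — (q2, B), (q3, C) — or both non-accepting, so no string is accepted by exactly one of the machines: L(M1) \ L(M2) and L(M2) \ L(M1) are both empty.
Hence every string is accepted by M1 iff it is accepted by M2, and the two languages coincide.

Yes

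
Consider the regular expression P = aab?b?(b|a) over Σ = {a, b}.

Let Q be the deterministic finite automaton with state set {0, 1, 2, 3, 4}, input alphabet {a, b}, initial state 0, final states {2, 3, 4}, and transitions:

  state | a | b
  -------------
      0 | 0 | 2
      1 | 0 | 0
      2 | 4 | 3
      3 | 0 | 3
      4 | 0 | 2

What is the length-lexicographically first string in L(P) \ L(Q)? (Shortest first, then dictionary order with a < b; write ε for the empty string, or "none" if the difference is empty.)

aaa

The string aaa is accepted by P but not by Q.
No shorter string lies in the difference, and aaa is the lexicographically first length-3 string in L(P) \ L(Q).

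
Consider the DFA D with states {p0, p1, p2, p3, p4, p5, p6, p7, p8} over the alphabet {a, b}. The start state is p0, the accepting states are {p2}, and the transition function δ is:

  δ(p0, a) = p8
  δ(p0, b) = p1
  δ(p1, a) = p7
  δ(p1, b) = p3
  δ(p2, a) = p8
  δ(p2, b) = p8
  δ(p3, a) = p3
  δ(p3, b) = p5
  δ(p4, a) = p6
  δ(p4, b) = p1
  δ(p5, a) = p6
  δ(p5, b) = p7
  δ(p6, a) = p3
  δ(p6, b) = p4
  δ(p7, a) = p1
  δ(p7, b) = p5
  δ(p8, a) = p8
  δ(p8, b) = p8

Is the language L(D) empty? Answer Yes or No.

The states reachable from the start state are {p0, p1, p3, p4, p5, p6, p7, p8}.
None of the accepting states {p2} is reachable, so no string is accepted and L(D) = ∅.

Yes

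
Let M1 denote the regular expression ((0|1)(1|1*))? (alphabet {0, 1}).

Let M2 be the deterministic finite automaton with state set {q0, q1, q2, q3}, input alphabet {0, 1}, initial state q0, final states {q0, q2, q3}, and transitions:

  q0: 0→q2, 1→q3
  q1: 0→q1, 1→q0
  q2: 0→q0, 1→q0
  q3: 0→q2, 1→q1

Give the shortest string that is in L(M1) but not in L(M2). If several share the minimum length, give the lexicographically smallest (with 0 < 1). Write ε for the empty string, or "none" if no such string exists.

The string 11 is accepted by M1 but not by M2.
No shorter string lies in the difference, and 11 is the lexicographically first length-2 string in L(M1) \ L(M2).

11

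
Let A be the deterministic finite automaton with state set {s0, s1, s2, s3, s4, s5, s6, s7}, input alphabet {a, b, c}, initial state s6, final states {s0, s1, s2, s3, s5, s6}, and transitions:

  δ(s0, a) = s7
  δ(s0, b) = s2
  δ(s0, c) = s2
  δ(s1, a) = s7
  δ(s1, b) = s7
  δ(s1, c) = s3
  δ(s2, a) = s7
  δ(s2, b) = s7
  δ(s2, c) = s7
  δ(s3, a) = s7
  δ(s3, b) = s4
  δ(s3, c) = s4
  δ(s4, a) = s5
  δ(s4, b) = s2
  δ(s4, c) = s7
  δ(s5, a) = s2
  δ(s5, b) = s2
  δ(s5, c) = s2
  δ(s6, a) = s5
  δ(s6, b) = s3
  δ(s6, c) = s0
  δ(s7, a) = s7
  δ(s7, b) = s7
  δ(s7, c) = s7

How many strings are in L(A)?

The useful subgraph on states {s0, s2, s3, s4, s5, s6} is acyclic, so L(A) is finite; the longest accepting path visits 5 useful states, giving maximum string length 4.
Counting accepting paths from s6 by length: 1 of length 0, 3 of length 1, 5 of length 2, 4 of length 3, 6 of length 4. Total 19.

19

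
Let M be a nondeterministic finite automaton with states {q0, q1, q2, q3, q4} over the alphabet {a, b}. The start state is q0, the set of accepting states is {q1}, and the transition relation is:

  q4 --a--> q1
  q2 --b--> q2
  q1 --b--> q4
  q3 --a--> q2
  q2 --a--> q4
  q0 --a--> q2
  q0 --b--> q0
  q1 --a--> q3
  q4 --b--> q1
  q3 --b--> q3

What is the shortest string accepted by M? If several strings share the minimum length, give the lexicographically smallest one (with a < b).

aaa

A breadth-first search from q0 reaches an accepting state first via the path q0 → q2 → q4 → q1 on input aaa.
No string of length < 3 is accepted (BFS exhausts all shorter strings without reaching an accepting state), and aaa is the lexicographically least accepting string of length 3.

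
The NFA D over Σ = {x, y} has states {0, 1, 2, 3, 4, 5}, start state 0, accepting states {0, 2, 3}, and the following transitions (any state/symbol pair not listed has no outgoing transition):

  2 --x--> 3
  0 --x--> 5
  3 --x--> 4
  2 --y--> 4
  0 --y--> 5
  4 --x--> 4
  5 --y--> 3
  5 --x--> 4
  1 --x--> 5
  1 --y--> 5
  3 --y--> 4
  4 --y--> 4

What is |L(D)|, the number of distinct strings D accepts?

The useful subgraph on states {0, 3, 5} is acyclic, so L(D) is finite; the longest accepting path visits 3 useful states, giving maximum string length 2.
Counting accepting paths from 0 by length: 1 of length 0, 2 of length 2. Total 3.

3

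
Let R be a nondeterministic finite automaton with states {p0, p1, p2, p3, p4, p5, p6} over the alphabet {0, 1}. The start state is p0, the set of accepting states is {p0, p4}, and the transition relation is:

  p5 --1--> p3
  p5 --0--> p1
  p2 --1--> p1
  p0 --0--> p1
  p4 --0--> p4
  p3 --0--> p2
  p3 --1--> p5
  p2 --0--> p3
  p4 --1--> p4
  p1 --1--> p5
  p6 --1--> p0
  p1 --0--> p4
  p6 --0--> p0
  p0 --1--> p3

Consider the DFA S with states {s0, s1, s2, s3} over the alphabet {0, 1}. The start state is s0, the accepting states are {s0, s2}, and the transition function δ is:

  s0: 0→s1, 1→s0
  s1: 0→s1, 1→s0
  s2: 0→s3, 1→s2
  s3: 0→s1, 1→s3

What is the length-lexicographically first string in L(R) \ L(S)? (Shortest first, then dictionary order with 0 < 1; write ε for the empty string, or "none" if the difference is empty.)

The string 00 is accepted by R but not by S.
No shorter string lies in the difference, and 00 is the lexicographically first length-2 string in L(R) \ L(S).

00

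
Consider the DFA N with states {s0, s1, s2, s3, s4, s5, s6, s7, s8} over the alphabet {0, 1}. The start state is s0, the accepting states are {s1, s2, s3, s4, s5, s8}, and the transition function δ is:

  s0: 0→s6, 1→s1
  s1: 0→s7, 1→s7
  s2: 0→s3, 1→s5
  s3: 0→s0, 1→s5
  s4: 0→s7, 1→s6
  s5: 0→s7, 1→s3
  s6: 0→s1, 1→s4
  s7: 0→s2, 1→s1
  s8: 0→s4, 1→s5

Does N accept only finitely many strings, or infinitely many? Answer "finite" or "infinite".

infinite

State s1 is reachable from the start and can reach an accepting state, and it lies on the cycle s1 → s7 → s1.
Traversing that cycle any number of times yields accepted strings of unbounded length, so the language is infinite.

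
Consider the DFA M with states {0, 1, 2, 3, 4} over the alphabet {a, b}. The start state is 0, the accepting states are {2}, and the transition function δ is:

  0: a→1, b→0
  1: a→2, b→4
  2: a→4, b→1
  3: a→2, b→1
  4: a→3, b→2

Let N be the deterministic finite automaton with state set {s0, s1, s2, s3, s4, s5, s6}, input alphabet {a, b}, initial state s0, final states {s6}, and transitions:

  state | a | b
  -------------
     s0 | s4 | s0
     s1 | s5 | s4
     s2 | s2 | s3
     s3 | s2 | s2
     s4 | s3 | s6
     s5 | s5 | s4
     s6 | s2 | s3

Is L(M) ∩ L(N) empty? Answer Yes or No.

Exploring the product automaton M × N from the start pair (0, s0), following both machines on each input symbol, reaches 10 state pairs: (0, s0), (1, s4), (2, s3), (4, s6), (4, s2), (1, s2), (3, s2), (2, s2), (4, s3), (1, s3).
M accepts in {2} and N accepts in {s6}; no reachable pair has both components accepting, so no string drives both machines to acceptance simultaneously and L(M) ∩ L(N) = ∅.
So no string is accepted by both, and the intersection is empty.

Yes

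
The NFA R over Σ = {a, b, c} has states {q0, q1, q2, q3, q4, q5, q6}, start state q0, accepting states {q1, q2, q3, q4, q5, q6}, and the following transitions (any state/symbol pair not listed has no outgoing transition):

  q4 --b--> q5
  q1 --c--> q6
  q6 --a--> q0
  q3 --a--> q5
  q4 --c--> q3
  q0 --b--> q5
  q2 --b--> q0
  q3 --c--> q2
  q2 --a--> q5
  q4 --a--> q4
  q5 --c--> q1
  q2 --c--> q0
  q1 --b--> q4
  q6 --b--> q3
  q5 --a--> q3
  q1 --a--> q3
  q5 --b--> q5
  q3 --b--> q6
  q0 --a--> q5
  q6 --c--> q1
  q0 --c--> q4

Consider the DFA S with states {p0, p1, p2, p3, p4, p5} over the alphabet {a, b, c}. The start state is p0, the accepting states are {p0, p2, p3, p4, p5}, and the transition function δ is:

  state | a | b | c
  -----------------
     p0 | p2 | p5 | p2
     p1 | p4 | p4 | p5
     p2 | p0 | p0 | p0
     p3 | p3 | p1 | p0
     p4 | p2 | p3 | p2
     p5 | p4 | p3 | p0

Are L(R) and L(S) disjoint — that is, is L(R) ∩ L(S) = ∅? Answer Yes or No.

The string a is accepted by both R and S.
Hence L(R) ∩ L(S) ≠ ∅.

No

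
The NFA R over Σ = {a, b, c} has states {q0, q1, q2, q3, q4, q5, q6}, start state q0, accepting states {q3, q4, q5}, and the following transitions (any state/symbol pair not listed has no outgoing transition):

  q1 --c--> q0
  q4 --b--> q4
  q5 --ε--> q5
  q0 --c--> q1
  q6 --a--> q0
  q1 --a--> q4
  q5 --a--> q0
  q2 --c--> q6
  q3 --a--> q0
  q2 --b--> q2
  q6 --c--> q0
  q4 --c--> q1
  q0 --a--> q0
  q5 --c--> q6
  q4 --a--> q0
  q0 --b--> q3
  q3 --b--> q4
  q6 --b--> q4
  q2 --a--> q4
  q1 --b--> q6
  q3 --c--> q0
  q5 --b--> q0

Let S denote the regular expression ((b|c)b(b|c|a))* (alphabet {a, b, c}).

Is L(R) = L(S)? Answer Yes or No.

No

The string b is accepted by R but rejected by S.
So L(R) ≠ L(S).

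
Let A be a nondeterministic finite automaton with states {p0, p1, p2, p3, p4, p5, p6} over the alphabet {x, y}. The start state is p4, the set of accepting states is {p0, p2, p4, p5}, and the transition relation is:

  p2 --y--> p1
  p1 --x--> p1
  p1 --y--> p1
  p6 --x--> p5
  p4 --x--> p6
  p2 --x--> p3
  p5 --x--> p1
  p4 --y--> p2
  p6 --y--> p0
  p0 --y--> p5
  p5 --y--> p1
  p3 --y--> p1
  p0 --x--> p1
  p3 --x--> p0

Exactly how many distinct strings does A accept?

7

The useful subgraph on states {p0, p2, p3, p4, p5, p6} is acyclic, so L(A) is finite; the longest accepting path visits 5 useful states, giving maximum string length 4.
Counting accepting paths from p4 by length: 1 of length 0, 1 of length 1, 2 of length 2, 2 of length 3, 1 of length 4. Total 7.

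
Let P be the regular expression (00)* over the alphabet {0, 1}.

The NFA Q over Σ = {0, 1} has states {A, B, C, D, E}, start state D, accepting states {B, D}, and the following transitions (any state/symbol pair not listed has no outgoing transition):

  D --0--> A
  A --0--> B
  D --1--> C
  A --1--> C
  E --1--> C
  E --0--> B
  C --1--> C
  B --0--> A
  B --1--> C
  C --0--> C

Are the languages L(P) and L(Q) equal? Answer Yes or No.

Yes

Converting the expression P to a DFA (subset construction, then merging equivalent states) gives the minimal DFA with states {p0, p1, p2}, start state p0, accepting states {p0} and transitions p0: 0→p1, 1→p2; p1: 0→p0, 1→p2; p2: 0→p2, 1→p2.
Exploring the product automaton P × Q from the start pair (p0, D), following both machines on each input symbol, reaches 4 state pairs: (p0, D), (p1, A), (p2, C), (p0, B).
P accepts in {p0} and Q accepts in {B, D}. In every reachable pair the two components are either both accepting — (p0, D), (p0, B) — or both non-accepting, so no string is accepted by exactly one of the machines: L(P) \ L(Q) and L(Q) \ L(P) are both empty.
Hence every string is accepted by P iff it is accepted by Q, and the two languages coincide.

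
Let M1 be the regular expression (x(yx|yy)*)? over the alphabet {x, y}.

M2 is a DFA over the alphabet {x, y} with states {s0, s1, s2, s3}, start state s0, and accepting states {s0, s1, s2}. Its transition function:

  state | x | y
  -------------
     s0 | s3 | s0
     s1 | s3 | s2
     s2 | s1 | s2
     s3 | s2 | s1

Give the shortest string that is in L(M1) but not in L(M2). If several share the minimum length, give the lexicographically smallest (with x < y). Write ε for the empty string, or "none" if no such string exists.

x

The string x is accepted by M1 but not by M2.
No shorter string lies in the difference, and x is the lexicographically first length-1 string in L(M1) \ L(M2).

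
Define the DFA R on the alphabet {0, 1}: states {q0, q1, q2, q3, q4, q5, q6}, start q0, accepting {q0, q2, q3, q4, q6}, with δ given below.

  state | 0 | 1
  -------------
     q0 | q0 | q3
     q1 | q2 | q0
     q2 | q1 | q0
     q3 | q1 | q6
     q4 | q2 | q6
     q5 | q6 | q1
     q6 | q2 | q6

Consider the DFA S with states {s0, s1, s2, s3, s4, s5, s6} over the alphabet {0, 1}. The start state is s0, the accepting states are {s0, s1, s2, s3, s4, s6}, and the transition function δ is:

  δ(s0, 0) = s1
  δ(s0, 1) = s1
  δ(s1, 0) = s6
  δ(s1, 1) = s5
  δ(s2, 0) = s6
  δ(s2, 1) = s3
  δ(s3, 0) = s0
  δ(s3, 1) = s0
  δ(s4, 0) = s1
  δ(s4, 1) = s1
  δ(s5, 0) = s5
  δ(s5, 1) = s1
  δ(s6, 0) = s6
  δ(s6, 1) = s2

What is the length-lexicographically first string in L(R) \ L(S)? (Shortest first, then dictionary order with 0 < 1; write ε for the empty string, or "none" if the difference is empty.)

The string 01 is accepted by R but not by S.
No shorter string lies in the difference, and 01 is the lexicographically first length-2 string in L(R) \ L(S).

01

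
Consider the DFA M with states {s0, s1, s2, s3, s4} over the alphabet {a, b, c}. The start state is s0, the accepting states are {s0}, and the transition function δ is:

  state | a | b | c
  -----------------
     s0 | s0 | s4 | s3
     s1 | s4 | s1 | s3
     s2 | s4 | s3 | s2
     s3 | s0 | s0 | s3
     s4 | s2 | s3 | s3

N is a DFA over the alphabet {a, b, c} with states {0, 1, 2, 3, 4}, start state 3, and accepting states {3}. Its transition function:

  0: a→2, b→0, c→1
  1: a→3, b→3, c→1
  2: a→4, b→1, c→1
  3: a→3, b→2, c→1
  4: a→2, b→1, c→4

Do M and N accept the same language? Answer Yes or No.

Yes

Exploring the product automaton M × N from the start pair (s0, 3), following both machines on each input symbol, reaches 4 state pairs: (s0, 3), (s4, 2), (s3, 1), (s2, 4).
M accepts in {s0} and N accepts in {3}. In every reachable pair the two components are either both accepting — (s0, 3) — or both non-accepting, so no string is accepted by exactly one of the machines: L(M) \ L(N) and L(N) \ L(M) are both empty.
Hence every string is accepted by M iff it is accepted by N, and the two languages coincide.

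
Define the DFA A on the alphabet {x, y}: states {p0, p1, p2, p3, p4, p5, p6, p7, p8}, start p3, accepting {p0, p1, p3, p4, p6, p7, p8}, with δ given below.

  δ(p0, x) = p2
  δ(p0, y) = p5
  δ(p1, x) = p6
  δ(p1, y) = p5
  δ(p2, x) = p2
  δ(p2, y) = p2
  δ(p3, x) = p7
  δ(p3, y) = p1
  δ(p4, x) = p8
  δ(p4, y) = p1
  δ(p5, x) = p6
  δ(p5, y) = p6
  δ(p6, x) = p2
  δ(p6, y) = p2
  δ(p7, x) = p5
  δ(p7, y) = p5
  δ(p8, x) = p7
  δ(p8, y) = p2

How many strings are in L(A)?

The useful subgraph on states {p1, p3, p5, p6, p7} is acyclic, so L(A) is finite; the longest accepting path visits 4 useful states, giving maximum string length 3.
Counting accepting paths from p3 by length: 1 of length 0, 2 of length 1, 1 of length 2, 6 of length 3. Total 10.

10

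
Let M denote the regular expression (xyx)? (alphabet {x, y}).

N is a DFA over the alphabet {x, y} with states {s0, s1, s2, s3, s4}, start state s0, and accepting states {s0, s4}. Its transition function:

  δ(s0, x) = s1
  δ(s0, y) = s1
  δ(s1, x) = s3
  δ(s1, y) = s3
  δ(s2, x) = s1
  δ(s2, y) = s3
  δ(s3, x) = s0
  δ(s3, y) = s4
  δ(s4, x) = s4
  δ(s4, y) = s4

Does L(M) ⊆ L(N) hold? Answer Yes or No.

Converting the expression M to a DFA (subset construction, then merging equivalent states) gives the minimal DFA with states {m0, m1, m2, m3, m4}, start state m0, accepting states {m0, m4} and transitions m0: x→m1, y→m2; m1: x→m2, y→m3; m2: x→m2, y→m2; m3: x→m4, y→m2; m4: x→m2, y→m2.
Exploring the product automaton M × N from the start pair (m0, s0), following both machines on each input symbol, reaches 8 state pairs: (m0, s0), (m1, s1), (m2, s1), (m2, s3), (m3, s3), (m2, s0), (m2, s4), (m4, s0).
M accepts in {m0, m4} and N accepts in {s0, s4}. The reachable pairs whose M-component is accepting are (m0, s0), (m4, s0); in each of them the N-component is accepting too, so the product for L(M) \ L(N) (M-component accepting, N-component rejecting) has no reachable accepting pair and the difference is empty.
Hence every string in L(M) is also in L(N).

Yes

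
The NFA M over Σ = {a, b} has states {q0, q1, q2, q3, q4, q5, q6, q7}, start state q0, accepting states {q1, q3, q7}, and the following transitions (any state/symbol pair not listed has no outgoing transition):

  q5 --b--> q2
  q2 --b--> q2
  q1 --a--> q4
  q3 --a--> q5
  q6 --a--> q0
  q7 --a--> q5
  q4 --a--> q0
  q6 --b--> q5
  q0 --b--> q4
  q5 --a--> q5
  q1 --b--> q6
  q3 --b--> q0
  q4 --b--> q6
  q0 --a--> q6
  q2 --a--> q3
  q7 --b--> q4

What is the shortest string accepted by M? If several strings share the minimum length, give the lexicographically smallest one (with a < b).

A breadth-first search from q0 reaches an accepting state first via the path q0 → q6 → q5 → q2 → q3 on input abba.
No string of length < 4 is accepted (BFS exhausts all shorter strings without reaching an accepting state), and abba is the lexicographically least accepting string of length 4.

abba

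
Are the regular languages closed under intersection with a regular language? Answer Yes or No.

Yes

This is a special case of closure under intersection: the product of the two DFAs, accepting on F₁ × F₂, recognises the intersection.
So the regular languages are closed under intersection with a regular language.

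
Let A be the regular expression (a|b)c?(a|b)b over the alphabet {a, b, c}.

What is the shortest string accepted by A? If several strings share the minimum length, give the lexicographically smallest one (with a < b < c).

By inspection of the expression, no string of length less than 3 matches, and aab is the lexicographically first match of length 3.

aab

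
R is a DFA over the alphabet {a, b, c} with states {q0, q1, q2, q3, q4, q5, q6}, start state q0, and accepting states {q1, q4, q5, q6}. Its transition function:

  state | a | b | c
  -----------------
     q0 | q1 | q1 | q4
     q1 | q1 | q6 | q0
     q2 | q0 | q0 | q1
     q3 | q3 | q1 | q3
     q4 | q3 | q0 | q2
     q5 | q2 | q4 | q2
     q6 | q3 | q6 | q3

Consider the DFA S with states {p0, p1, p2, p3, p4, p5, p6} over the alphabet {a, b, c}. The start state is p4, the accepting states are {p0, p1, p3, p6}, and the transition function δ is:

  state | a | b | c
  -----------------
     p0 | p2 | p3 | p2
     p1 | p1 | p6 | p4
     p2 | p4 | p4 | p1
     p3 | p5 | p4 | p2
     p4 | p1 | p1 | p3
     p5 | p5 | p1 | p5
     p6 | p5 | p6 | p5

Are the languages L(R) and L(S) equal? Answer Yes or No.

Exploring the product automaton R × S from the start pair (q0, p4), following both machines on each input symbol, reaches 6 state pairs: (q0, p4), (q1, p1), (q4, p3), (q6, p6), (q3, p5), (q2, p2).
R accepts in {q1, q4, q5, q6} and S accepts in {p0, p1, p3, p6}. In every reachable pair the two components are either both accepting — (q1, p1), (q4, p3), (q6, p6) — or both non-accepting, so no string is accepted by exactly one of the machines: L(R) \ L(S) and L(S) \ L(R) are both empty.
Hence every string is accepted by R iff it is accepted by S, and the two languages coincide.

Yes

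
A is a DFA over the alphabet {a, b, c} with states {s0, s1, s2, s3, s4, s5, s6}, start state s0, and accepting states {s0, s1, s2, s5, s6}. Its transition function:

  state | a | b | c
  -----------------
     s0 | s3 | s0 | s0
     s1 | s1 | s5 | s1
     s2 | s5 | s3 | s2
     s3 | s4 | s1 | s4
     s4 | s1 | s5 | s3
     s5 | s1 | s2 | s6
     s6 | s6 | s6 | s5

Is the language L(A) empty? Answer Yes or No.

The empty string ε is accepted: the run s0 ends in the accepting state s0.
Since at least one string is accepted, L(A) is not empty.

No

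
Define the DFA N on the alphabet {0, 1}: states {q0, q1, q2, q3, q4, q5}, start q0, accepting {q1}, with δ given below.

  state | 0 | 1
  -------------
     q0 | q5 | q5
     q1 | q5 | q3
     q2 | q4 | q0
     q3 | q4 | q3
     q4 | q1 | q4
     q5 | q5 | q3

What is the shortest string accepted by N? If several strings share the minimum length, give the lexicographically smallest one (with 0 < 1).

0100

A breadth-first search from q0 reaches an accepting state first via the path q0 → q5 → q3 → q4 → q1 on input 0100.
No string of length < 4 is accepted (BFS exhausts all shorter strings without reaching an accepting state), and 0100 is the lexicographically least accepting string of length 4.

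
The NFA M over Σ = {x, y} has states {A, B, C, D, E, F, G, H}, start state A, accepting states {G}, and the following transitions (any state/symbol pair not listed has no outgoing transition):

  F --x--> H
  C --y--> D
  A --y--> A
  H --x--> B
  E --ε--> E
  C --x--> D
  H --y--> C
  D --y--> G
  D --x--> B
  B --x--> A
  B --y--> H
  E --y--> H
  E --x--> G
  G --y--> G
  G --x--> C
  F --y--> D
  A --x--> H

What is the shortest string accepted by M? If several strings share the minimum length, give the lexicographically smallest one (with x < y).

xyxy

A breadth-first search from A reaches an accepting state first via the path A → H → C → D → G on input xyxy.
No string of length < 4 is accepted (BFS exhausts all shorter strings without reaching an accepting state), and xyxy is the lexicographically least accepting string of length 4.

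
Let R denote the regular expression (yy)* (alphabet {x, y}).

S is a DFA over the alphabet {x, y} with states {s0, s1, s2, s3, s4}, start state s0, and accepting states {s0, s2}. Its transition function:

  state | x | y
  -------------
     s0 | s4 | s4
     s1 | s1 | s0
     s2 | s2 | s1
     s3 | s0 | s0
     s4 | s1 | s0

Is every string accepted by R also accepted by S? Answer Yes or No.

Converting the expression R to a DFA (subset construction, then merging equivalent states) gives the minimal DFA with states {r0, r1, r2}, start state r0, accepting states {r0} and transitions r0: x→r1, y→r2; r1: x→r1, y→r1; r2: x→r1, y→r0.
Exploring the product automaton R × S from the start pair (r0, s0), following both machines on each input symbol, reaches 5 state pairs: (r0, s0), (r1, s4), (r2, s4), (r1, s1), (r1, s0).
R accepts in {r0} and S accepts in {s0, s2}. The reachable pairs whose R-component is accepting are (r0, s0); in each of them the S-component is accepting too, so the product for L(R) \ L(S) (R-component accepting, S-component rejecting) has no reachable accepting pair and the difference is empty.
Hence every string in L(R) is also in L(S).

Yes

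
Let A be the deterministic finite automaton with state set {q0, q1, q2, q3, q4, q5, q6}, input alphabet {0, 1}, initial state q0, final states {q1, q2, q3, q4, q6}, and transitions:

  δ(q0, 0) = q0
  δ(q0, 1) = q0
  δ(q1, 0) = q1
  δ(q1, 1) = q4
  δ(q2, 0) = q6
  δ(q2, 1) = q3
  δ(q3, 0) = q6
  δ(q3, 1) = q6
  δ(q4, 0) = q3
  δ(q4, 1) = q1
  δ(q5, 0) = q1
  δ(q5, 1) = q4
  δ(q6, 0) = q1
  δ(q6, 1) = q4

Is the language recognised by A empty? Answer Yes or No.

Yes

The states reachable from the start state are {q0}.
None of the accepting states {q1, q2, q3, q4, q6} is reachable, so no string is accepted and L(A) = ∅.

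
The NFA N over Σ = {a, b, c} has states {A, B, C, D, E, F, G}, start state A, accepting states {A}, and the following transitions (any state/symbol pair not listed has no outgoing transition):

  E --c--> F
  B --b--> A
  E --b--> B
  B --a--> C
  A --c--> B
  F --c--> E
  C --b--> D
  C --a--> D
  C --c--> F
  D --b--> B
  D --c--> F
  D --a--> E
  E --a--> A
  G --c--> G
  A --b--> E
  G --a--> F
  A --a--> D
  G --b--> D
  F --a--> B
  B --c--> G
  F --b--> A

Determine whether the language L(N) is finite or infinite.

State A is reachable from the start and can reach an accepting state, and it lies on the cycle A → B → A.
Traversing that cycle any number of times yields accepted strings of unbounded length, so the language is infinite.

infinite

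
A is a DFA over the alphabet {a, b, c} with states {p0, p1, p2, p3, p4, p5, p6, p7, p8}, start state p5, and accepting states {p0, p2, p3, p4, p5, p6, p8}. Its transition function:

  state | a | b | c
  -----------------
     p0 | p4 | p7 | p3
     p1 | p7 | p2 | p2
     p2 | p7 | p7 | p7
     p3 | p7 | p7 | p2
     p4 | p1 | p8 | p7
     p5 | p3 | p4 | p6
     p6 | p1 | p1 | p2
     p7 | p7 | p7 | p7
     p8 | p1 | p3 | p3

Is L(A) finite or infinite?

finite

The useful states (reachable from p5 and able to reach an accepting state) are {p1, p2, p3, p4, p5, p6, p8}.
Restricted to these states the transition graph has no cycle, so every accepting path has bounded length and L is finite.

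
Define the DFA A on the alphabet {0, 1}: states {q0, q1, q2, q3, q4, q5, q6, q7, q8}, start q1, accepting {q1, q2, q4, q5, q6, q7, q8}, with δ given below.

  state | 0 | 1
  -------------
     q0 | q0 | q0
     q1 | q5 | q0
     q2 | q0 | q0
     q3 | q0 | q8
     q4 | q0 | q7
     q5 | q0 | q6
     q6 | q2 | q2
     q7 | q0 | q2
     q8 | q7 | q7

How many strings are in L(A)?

5

The useful subgraph on states {q1, q2, q5, q6} is acyclic, so L(A) is finite; the longest accepting path visits 4 useful states, giving maximum string length 3.
Counting accepting paths from q1 by length: 1 of length 0, 1 of length 1, 1 of length 2, 2 of length 3. Total 5.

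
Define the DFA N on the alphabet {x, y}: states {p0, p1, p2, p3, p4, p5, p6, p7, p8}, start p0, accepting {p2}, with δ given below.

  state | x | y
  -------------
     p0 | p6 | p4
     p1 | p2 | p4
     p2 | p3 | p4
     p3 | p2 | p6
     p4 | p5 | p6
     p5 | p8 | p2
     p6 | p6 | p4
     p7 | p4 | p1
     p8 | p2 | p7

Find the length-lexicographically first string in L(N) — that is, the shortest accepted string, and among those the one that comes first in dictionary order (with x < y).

yxy

A breadth-first search from p0 reaches an accepting state first via the path p0 → p4 → p5 → p2 on input yxy.
No string of length < 3 is accepted (BFS exhausts all shorter strings without reaching an accepting state), and yxy is the lexicographically least accepting string of length 3.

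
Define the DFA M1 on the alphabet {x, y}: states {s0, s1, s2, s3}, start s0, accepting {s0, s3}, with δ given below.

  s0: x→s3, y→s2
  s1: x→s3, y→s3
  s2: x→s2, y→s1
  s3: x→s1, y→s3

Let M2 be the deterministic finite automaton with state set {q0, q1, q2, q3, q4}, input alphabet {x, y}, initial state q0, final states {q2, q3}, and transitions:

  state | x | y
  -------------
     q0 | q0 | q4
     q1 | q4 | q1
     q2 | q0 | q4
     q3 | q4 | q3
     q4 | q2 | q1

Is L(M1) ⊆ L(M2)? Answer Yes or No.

The empty string ε is in L(M1) but not in L(M2).
So L(M1) ⊄ L(M2).

No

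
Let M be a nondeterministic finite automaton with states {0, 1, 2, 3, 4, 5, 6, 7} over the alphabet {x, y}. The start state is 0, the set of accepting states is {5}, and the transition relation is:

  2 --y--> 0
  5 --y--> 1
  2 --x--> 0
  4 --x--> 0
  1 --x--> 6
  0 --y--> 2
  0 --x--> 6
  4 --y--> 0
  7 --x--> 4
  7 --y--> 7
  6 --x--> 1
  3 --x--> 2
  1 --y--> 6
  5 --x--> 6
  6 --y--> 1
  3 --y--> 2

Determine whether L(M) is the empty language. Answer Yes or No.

Yes

The states reachable from the start state are {0, 1, 2, 6}.
None of the accepting states {5} is reachable, so no string is accepted and L(M) = ∅.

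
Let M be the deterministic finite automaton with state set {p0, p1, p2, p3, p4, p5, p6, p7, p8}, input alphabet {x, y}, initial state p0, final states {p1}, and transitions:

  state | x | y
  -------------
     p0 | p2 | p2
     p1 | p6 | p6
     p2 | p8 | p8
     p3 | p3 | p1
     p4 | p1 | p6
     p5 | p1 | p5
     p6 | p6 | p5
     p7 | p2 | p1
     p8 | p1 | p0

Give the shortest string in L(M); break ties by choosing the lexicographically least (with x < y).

xxx

A breadth-first search from p0 reaches an accepting state first via the path p0 → p2 → p8 → p1 on input xxx.
No string of length < 3 is accepted (BFS exhausts all shorter strings without reaching an accepting state), and xxx is the lexicographically least accepting string of length 3.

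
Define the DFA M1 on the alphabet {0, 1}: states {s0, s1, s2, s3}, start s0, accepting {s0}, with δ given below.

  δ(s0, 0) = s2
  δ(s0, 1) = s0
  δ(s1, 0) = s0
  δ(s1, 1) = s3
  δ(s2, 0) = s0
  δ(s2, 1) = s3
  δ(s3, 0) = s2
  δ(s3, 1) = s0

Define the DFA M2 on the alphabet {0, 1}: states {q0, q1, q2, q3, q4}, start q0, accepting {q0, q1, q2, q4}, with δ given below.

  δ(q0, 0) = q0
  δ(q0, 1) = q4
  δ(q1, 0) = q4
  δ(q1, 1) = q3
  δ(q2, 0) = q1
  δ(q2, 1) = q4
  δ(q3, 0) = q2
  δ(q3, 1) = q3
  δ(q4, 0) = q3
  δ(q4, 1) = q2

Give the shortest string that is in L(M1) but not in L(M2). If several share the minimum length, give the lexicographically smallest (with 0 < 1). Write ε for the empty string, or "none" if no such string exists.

1011

The string 1011 is accepted by M1 but not by M2.
No shorter string lies in the difference, and 1011 is the lexicographically first length-4 string in L(M1) \ L(M2).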